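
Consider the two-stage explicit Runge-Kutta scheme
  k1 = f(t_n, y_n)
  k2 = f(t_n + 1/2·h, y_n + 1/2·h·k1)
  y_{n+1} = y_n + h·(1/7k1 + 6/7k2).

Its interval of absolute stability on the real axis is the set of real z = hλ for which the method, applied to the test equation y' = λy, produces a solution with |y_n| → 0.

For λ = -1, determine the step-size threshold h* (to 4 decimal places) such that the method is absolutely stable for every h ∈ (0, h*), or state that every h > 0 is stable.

(-2.3333,0); λ=-1 ⇒ h* = (7/3)/1 = 2.3333.

On y'=λy, z=hλ:
  k1=λy_n ⇒ h·k1=z·y_n;  k2=λ(1+1/2z)y_n ⇒ h·k2=z(1+1/2z)y_n
  y_{n+1}/y_n = 1 + 1/7z + 6/7z(1+1/2z) = 1 + z + 3/7z²
  so R(z) = 1 + z + 3/7z².

Boundary: |R(x)|=1, x<0.
x=-1.42: |R|=0.4442
R=1: x+3/7x²=0 ⇒ x=−7/3=-2.3333; min R=1−1/(4·3/7)=0.4167>−1
Confirm numerically:
  x=-2.200: |R|=0.87429 <1
  x=-2.199: |R|=0.87340 <1
  x=-2.186: |R|=0.86197 <1
  x=-1.542: |R|=0.47704 <1
  x=-2.808: |R|=1.57123 >1
  x=-2.688: |R|=1.40858 >1
So |R|<1 on (-2.3333, 0).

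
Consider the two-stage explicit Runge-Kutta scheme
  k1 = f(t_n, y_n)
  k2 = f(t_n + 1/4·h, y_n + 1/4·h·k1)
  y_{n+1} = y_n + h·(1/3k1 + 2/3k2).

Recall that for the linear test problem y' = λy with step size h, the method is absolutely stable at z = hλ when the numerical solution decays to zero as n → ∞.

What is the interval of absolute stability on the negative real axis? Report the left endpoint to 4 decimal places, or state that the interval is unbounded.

(-6.0000, 0).

With y'=λy (z=hλ):
  k1=λy_n ⇒ h·k1=z·y_n;  k2=λ(1+1/4z)y_n ⇒ h·k2=z(1+1/4z)y_n
  y_{n+1}/y_n = 1 + 1/3z + 2/3z(1+1/4z) = 1 + z + 1/6z²
  R(z) = 1 + z + 1/6z².

Solve |R(x)|<1 on ℝ⁻.
x=-0.62: |R|=0.4441
R=1: x+1/6x²=0 ⇒ x=−6=-6.0000; min R=1−1/(4·1/6)=-0.5000>−1
Confirm numerically:
  x=-4.172: |R|=0.27107 <1
  x=-3.519: |R|=0.45511 <1
  x=-3.361: |R|=0.47828 <1
  x=-3.138: |R|=0.49683 <1
  x=-6.272: |R|=1.28433 >1
  x=-6.176: |R|=1.18116 >1
  x=-6.079: |R|=1.08004 >1
Interval (-6.0000, 0).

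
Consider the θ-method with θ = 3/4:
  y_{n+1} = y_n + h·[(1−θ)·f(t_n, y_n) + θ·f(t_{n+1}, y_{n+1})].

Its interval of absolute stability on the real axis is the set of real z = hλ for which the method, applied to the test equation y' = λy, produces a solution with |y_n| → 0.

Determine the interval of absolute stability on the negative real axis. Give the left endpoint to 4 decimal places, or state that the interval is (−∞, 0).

Set f=λy, z=hλ:
  y_{n+1} = y_n + z·[1/4·y_n + 3/4·y_{n+1}] ⇒ (1 − 3/4z)y_{n+1} = (1 + 1/4z)y_n
  ⇒ R(z) = (1 + 1/4z)/(1 − 3/4z).

Need |R(x)|<1, x<0.
x=-1.78: |R|=0.2377
x=-2: |R|=0.2000
x=-10: |R|=0.1765
x=-100: |R|=0.3158
θ=3/4≥1/2 ⇒ |1+1/4x|<|1−3/4x| ∀x<0 ⇒ interval (−∞,0).

unbounded; (−∞, 0).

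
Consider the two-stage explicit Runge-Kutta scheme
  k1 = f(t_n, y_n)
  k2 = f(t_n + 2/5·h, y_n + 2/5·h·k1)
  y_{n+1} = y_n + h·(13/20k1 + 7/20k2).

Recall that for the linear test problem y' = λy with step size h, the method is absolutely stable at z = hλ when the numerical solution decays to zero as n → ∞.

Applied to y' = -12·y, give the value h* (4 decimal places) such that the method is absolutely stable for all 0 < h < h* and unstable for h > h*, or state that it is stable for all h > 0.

On y'=λy, z=hλ:
  k1=λy_n ⇒ h·k1=z·y_n;  k2=λ(1+2/5z)y_n ⇒ h·k2=z(1+2/5z)y_n
  y_{n+1}/y_n = 1 + 13/20z + 7/20z(1+2/5z) = 1 + z + 7/50z²
  R(z) = 1 + z + 7/50z².

Need |R(x)|<1, x<0.
x=-1.52: |R|=0.1965
R=1: x+7/50x²=0 ⇒ x=−50/7=-7.1429; min R=1−1/(4·7/50)=-0.7857>−1
Confirm numerically:
  x=-6.967: |R|=0.82847 <1
  x=-6.728: |R|=0.60924 <1
  x=-5.322: |R|=0.35668 <1
  x=-4.847: |R|=0.55792 <1
  x=-7.461: |R|=1.33231 >1
  x=-7.442: |R|=1.31167 >1
  x=-7.354: |R|=1.21738 >1
Interval (-7.1429, 0).

(-7.1429,0); λ=-12 ⇒ h* = (50/7)/12 = 0.5952.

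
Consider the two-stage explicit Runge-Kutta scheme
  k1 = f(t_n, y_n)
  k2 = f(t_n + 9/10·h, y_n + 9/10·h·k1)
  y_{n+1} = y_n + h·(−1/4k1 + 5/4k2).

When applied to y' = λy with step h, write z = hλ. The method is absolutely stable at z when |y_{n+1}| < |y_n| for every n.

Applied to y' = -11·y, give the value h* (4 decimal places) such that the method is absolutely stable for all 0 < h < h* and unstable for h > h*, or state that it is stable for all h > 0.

Set f=λy, z=hλ:
  k1=λy_n ⇒ h·k1=z·y_n;  k2=λ(1+9/10z)y_n ⇒ h·k2=z(1+9/10z)y_n
  y_{n+1}/y_n = 1 − 1/4z + 5/4z(1+9/10z) = 1 + z + 9/8z²
  so R(z) = 1 + z + 9/8z².

Solve |R(x)|<1 on ℝ⁻.
x=-1.79: |R|=2.8146
R=1: x+9/8x²=0 ⇒ x=−8/9=-0.8889; min R=1−1/(4·9/8)=0.7778>−1
Confirm numerically:
  x=-0.624: |R|=0.81405 <1
  x=-0.608: |R|=0.80787 <1
  x=-0.492: |R|=0.78032 <1
  x=-0.478: |R|=0.77904 <1
  x=-1.429: |R|=1.86830 >1
  x=-1.005: |R|=1.13128 >1
  x=-0.913: |R|=1.02477 >1
Interval (-0.8889, 0).

(-0.8889,0); λ=-11 ⇒ h* = (8/9)/11 = 0.0808.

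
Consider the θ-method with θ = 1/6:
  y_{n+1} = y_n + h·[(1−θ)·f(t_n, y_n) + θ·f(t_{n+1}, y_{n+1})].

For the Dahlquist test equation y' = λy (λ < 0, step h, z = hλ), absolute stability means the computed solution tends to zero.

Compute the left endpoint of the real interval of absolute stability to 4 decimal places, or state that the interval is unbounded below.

Test eqn y'=λy, z=hλ:
  y_{n+1} = y_n + z·[5/6·y_n + 1/6·y_{n+1}] ⇒ (1 − 1/6z)y_{n+1} = (1 + 5/6z)y_n
  so R(z) = (1 + 5/6z)/(1 − 1/6z).

Need |R(x)|<1, x<0.
x=-1.16: |R|=0.0279
R=−1: 1+5/6x = −1+1/6x ⇒ -2/3x=2 ⇒ x=2/(-2/3)=-3.0000
Confirm numerically:
  x=-2.770: |R|=0.89510 <1
  x=-1.656: |R|=0.29781 <1
  x=-1.393: |R|=0.13053 <1
  x=-1.392: |R|=0.12987 <1
  x=-3.388: |R|=1.16532 >1
  x=-3.092: |R|=1.04048 >1
Interval (-3.0000, 0).

left endpoint -3.0000.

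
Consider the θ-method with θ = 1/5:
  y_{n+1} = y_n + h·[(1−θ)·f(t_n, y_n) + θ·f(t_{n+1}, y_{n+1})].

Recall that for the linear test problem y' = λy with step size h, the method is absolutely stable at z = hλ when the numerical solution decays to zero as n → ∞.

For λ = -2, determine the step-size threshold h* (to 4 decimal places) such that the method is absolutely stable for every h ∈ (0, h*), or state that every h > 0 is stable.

(-3.3333,0); λ=-2 ⇒ h* = (10/3)/2 = 1.6667.

Test eqn y'=λy, z=hλ:
  y_{n+1} = y_n + z·[4/5·y_n + 1/5·y_{n+1}] ⇒ (1 − 1/5z)y_{n+1} = (1 + 4/5z)y_n
  ⇒ R(z) = (1 + 4/5z)/(1 − 1/5z).

Boundary: |R(x)|=1, x<0.
x=-0.51: |R|=0.5372
R=−1: 1+4/5x = −1+1/5x ⇒ -3/5x=2 ⇒ x=2/(-3/5)=-3.3333
Confirm numerically:
  x=-3.061: |R|=0.89865 <1
  x=-2.778: |R|=0.78581 <1
  x=-2.738: |R|=0.76919 <1
  x=-1.927: |R|=0.39093 <1
  x=-3.512: |R|=1.06297 >1
  x=-3.428: |R|=1.03370 >1
Stable set (-3.3333, 0).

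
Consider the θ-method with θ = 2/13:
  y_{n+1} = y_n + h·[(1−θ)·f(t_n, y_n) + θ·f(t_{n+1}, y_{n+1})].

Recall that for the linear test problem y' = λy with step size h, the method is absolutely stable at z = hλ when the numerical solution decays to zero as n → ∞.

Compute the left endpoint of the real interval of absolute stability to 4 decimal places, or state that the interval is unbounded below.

z* = -2.8889.

Set f=λy, z=hλ:
  y_{n+1} = y_n + z·[11/13·y_n + 2/13·y_{n+1}] ⇒ (1 − 2/13z)y_{n+1} = (1 + 11/13z)y_n
  ⇒ R(z) = (1 + 11/13z)/(1 − 2/13z).

Boundary: |R(x)|=1, x<0.
x=-0.94: |R|=0.1788
R=−1: 1+11/13x = −1+2/13x ⇒ -9/13x=2 ⇒ x=2/(-9/13)=-2.8889
Confirm numerically:
  x=-2.269: |R|=0.68189 <1
  x=-1.639: |R|=0.30894 <1
  x=-1.511: |R|=0.22600 <1
  x=-1.441: |R|=0.17951 <1
  x=-3.354: |R|=1.21240 >1
  x=-3.265: |R|=1.17332 >1
  x=-3.106: |R|=1.10171 >1
Interval (-2.8889, 0).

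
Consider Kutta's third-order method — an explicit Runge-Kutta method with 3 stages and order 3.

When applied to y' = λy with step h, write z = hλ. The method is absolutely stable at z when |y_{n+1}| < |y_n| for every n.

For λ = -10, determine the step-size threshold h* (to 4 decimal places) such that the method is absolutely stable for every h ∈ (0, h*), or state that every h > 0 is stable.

Test eqn y'=λy, z=hλ:
  order 3, 3-stage ⇒ R(z)=1+z+z^2/2+z^3/6
  (e.g. R(-0.56)=0.56753, |R|=0.56753)

Need |R(x)|<1, x<0.
x=-0.56: |R|=0.5675
|R(-2.89)|=1.7369 |R(-1.33)|=0.1623 |R(-0.91)|=0.3785
Bisect:
  x_lo=-3.0713 |R|=2.1834  x_hi=-0.2819 |R|=0.7541
  mid=-1.67659 |R|=0.05658 →hi
  mid=-2.37395 |R|=0.78592 →hi
  mid=-2.72264 |R|=1.37996 →lo
  mid=-2.54829 |R|=1.05941 →lo
  mid=-2.46112 |R|=0.91712 →hi
  mid=-2.50471 |R|=0.98684 →hi
  mid=-2.52650 |R|=1.02276 →lo
  ...
  [-2.51288,-2.51271] ⇒ x*=-2.5127
Interval (-2.5127, 0).

(-2.5127,0); λ=-10 ⇒ h* = 0.2513.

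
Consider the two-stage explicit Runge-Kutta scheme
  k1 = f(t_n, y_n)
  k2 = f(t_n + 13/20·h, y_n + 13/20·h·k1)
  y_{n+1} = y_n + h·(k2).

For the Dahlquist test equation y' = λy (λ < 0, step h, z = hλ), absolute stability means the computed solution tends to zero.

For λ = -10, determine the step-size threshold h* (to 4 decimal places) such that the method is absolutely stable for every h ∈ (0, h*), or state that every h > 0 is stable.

On y'=λy, z=hλ:
  k1=λy_n ⇒ h·k1=z·y_n;  k2=λ(1+13/20z)y_n ⇒ h·k2=z(1+13/20z)y_n
  y_{n+1}/y_n = 1 + z(1+13/20z) = 1 + z + 13/20z²
  Hence R(z) = 1 + z + 13/20z².

Boundary: |R(x)|=1, x<0.
x=-0.74: |R|=0.6159
R=1: x+13/20x²=0 ⇒ x=−20/13=-1.5385; min R=1−1/(4·13/20)=0.6154>−1
Confirm numerically:
  x=-0.953: |R|=0.63734 <1
  x=-0.929: |R|=0.63198 <1
  x=-0.850: |R|=0.61962 <1
  x=-0.688: |R|=0.61967 <1
  x=-1.726: |R|=1.21040 >1
  x=-1.688: |R|=1.16407 >1
Stable set (-1.5385, 0).

(-1.5385,0); λ=-10 ⇒ h* = (20/13)/10 = 0.1538.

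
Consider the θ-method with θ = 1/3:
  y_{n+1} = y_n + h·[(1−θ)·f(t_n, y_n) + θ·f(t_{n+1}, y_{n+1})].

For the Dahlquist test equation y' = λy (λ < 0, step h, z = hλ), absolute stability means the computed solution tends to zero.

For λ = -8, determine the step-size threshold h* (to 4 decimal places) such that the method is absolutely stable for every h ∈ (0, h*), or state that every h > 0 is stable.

With y'=λy (z=hλ):
  y_{n+1} = y_n + z·[2/3·y_n + 1/3·y_{n+1}] ⇒ (1 − 1/3z)y_{n+1} = (1 + 2/3z)y_n
  ⇒ R(z) = (1 + 2/3z)/(1 − 1/3z).

Find x<0 with |R(x)|<1.
x=-0.78: |R|=0.3810
R=−1: 1+2/3x = −1+1/3x ⇒ -1/3x=2 ⇒ x=2/(-1/3)=-6.0000
Confirm numerically:
  x=-4.184: |R|=0.74722 <1
  x=-3.726: |R|=0.66191 <1
  x=-2.496: |R|=0.36245 <1
  x=-6.479: |R|=1.05053 >1
  x=-6.431: |R|=1.04570 >1
  x=-6.225: |R|=1.02439 >1
Interval (-6.0000, 0).

(-6.0000,0); λ=-8 ⇒ h* = (6)/8 = 0.7500.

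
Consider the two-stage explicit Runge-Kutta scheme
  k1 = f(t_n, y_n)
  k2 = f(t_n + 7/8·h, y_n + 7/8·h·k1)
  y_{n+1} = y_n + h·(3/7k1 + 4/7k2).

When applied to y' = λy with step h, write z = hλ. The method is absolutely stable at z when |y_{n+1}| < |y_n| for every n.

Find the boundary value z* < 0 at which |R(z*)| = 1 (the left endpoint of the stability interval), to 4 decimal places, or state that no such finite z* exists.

left endpoint -2.0000.

Test eqn y'=λy, z=hλ:
  k1=λy_n ⇒ h·k1=z·y_n;  k2=λ(1+7/8z)y_n ⇒ h·k2=z(1+7/8z)y_n
  y_{n+1}/y_n = 1 + 3/7z + 4/7z(1+7/8z) = 1 + z + 1/2z²
  so R(z) = 1 + z + 1/2z².

Find x<0 with |R(x)|<1.
x=-1.18: |R|=0.5162
R=1: x+1/2x²=0 ⇒ x=−2=-2.0000; min R=1−1/(4·1/2)=0.5000>−1
Confirm numerically:
  x=-1.444: |R|=0.59857 <1
  x=-1.233: |R|=0.52714 <1
  x=-0.993: |R|=0.50002 <1
  x=-0.836: |R|=0.51345 <1
  x=-2.507: |R|=1.63552 >1
  x=-2.471: |R|=1.58192 >1
  x=-2.271: |R|=1.30772 >1
So |R|<1 on (-2.0000, 0).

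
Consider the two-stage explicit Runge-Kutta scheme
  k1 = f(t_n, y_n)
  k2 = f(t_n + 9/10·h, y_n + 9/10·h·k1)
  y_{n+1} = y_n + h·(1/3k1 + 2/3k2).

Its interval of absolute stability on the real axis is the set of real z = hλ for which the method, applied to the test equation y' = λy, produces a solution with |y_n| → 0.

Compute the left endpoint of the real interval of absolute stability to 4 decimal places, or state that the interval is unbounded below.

z* = -1.6667.

Set f=λy, z=hλ:
  k1=λy_n ⇒ h·k1=z·y_n;  k2=λ(1+9/10z)y_n ⇒ h·k2=z(1+9/10z)y_n
  y_{n+1}/y_n = 1 + 1/3z + 2/3z(1+9/10z) = 1 + z + 3/5z²
  so R(z) = 1 + z + 3/5z².

Need |R(x)|<1, x<0.
x=-1.38: |R|=0.7626
R=1: x+3/5x²=0 ⇒ x=−5/3=-1.6667; min R=1−1/(4·3/5)=0.5833>−1
Confirm numerically:
  x=-1.500: |R|=0.85000 <1
  x=-1.056: |R|=0.61308 <1
  x=-0.954: |R|=0.59207 <1
  x=-0.693: |R|=0.59515 <1
  x=-2.184: |R|=1.67791 >1
  x=-2.051: |R|=1.47296 >1
  x=-1.841: |R|=1.19257 >1
So |R|<1 on (-1.6667, 0).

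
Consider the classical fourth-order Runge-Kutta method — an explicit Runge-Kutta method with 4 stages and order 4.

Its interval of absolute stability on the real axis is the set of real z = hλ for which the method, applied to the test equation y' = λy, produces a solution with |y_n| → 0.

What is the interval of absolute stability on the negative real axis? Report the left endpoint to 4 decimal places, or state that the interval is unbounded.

z∈(-2.7853,0).

On y'=λy, z=hλ:
  order 4, 4-stage ⇒ R(z)=1+z+z^2/2+z^3/6+z^4/24
  (e.g. R(-1.05)=0.35896, |R|=0.35896)

Need |R(x)|<1, x<0.
x=-1.05: |R|=0.3590
|R(-2.66)|=0.8270 |R(-0.57)|=0.5660 |R(-0.55)|=0.5773
Bisect:
  x_lo=-3.3096 |R|=2.1244  x_hi=-0.1814 |R|=0.8341
  mid=-1.74554 |R|=0.27832 →hi
  mid=-2.52759 |R|=0.67607 →hi
  mid=-2.91861 |R|=1.22033 →lo
  mid=-2.72310 |R|=0.91021 →hi
  mid=-2.82086 |R|=1.05495 →lo
  mid=-2.77198 |R|=0.98011 →hi
  mid=-2.79642 |R|=1.01690 →lo
  mid=-2.78420 |R|=0.99835 →hi
  mid=-2.79031 |R|=1.00758 →lo
  ...
  [-2.78534,-2.78515] ⇒ x*=-2.7853
So |R|<1 on (-2.7853, 0).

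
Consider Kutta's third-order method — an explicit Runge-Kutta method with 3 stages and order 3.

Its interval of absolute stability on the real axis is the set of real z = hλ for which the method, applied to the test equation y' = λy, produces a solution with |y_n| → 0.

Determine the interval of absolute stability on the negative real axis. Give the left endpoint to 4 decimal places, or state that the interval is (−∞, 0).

With y'=λy (z=hλ):
  order 3, 3-stage ⇒ R(z)=1+z+z^2/2+z^3/6
  (e.g. R(-0.68)=0.49879, |R|=0.49879)

Solve |R(x)|<1 on ℝ⁻.
x=-0.68: |R|=0.4988
|R(-1.91)|=0.2473 |R(-1.47)|=0.0810 |R(-1.09)|=0.2882
Bisect:
  x_lo=-2.9408 |R|=1.8555  x_hi=-0.1860 |R|=0.8302
  mid=-1.56343 |R|=0.02181 →hi
  mid=-2.25213 |R|=0.61991 →hi
  mid=-2.59648 |R|=1.14307 →lo
  mid=-2.42430 |R|=0.86038 →hi
  mid=-2.51039 |R|=0.99613 →hi
  mid=-2.55343 |R|=1.06816 →lo
  mid=-2.53191 |R|=1.03179 →lo
  mid=-2.52115 |R|=1.01387 →lo
  mid=-2.51577 |R|=1.00498 →lo
  ...
  [-2.51291,-2.51274] ⇒ x*=-2.5127
Interval (-2.5127, 0).

z∈(-2.5127,0).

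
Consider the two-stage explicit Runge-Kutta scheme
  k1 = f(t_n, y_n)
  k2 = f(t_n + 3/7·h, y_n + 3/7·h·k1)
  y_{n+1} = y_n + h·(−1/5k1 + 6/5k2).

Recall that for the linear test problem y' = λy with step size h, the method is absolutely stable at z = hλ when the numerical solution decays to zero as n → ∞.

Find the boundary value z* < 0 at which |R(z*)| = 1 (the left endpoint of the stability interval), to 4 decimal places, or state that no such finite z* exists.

Set f=λy, z=hλ:
  k1=λy_n ⇒ h·k1=z·y_n;  k2=λ(1+3/7z)y_n ⇒ h·k2=z(1+3/7z)y_n
  y_{n+1}/y_n = 1 − 1/5z + 6/5z(1+3/7z) = 1 + z + 18/35z²
  ⇒ R(z) = 1 + z + 18/35z².

Boundary: |R(x)|=1, x<0.
x=-0.88: |R|=0.5183
R=1: x+18/35x²=0 ⇒ x=−35/18=-1.9444; min R=1−1/(4·18/35)=0.5139>−1
Confirm numerically:
  x=-1.803: |R|=0.86884 <1
  x=-1.662: |R|=0.75858 <1
  x=-1.318: |R|=0.57538 <1
  x=-2.233: |R|=1.33138 >1
  x=-2.192: |R|=1.27907 >1
  x=-2.174: |R|=1.25666 >1
Interval (-1.9444, 0).

z* = -1.9444.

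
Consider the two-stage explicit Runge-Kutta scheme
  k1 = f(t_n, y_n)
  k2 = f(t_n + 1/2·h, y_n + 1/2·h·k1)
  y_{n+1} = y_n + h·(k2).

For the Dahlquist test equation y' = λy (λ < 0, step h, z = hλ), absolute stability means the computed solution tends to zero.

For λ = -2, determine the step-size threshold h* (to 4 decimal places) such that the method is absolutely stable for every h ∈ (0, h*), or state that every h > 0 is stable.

(-2.0000,0); λ=-2 ⇒ h* = (2)/2 = 1.0000.

On y'=λy, z=hλ:
  k1=λy_n ⇒ h·k1=z·y_n;  k2=λ(1+1/2z)y_n ⇒ h·k2=z(1+1/2z)y_n
  y_{n+1}/y_n = 1 + z(1+1/2z) = 1 + z + 1/2z²
  so R(z) = 1 + z + 1/2z².

Find x<0 with |R(x)|<1.
x=-1.06: |R|=0.5018
R=1: x+1/2x²=0 ⇒ x=−2=-2.0000; min R=1−1/(4·1/2)=0.5000>−1
Confirm numerically:
  x=-1.911: |R|=0.91496 <1
  x=-1.349: |R|=0.56090 <1
  x=-1.107: |R|=0.50572 <1
  x=-1.102: |R|=0.50520 <1
  x=-2.049: |R|=1.05020 >1
  x=-2.042: |R|=1.04288 >1
So |R|<1 on (-2.0000, 0).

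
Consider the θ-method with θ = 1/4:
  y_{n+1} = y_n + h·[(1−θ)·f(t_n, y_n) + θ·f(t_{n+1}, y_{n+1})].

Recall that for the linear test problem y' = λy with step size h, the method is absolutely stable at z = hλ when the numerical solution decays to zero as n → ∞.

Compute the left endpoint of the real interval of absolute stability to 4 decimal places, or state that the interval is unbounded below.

z* = -4.0000.

With y'=λy (z=hλ):
  y_{n+1} = y_n + z·[3/4·y_n + 1/4·y_{n+1}] ⇒ (1 − 1/4z)y_{n+1} = (1 + 3/4z)y_n
  Hence R(z) = (1 + 3/4z)/(1 − 1/4z).

Solve |R(x)|<1 on ℝ⁻.
x=-0.55: |R|=0.5165
R=−1: 1+3/4x = −1+1/4x ⇒ -1/2x=2 ⇒ x=2/(-1/2)=-4.0000
Confirm numerically:
  x=-3.088: |R|=0.74266 <1
  x=-2.586: |R|=0.57060 <1
  x=-2.110: |R|=0.38134 <1
  x=-4.525: |R|=1.12317 >1
  x=-4.205: |R|=1.04997 >1
So |R|<1 on (-4.0000, 0).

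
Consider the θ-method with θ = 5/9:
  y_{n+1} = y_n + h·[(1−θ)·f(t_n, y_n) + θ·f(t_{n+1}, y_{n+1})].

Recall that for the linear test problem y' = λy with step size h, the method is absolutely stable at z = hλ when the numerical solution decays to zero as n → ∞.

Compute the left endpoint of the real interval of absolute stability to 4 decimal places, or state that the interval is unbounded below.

On y'=λy, z=hλ:
  y_{n+1} = y_n + z·[4/9·y_n + 5/9·y_{n+1}] ⇒ (1 − 5/9z)y_{n+1} = (1 + 4/9z)y_n
  Hence R(z) = (1 + 4/9z)/(1 − 5/9z).

Need |R(x)|<1, x<0.
x=-1.15: |R|=0.2983
x=-2: |R|=0.0526
x=-10: |R|=0.5254
x=-100: |R|=0.7682
θ=5/9≥1/2 ⇒ |1+4/9x|<|1−5/9x| ∀x<0 ⇒ interval (−∞,0).

(−∞, 0) — no finite endpoint.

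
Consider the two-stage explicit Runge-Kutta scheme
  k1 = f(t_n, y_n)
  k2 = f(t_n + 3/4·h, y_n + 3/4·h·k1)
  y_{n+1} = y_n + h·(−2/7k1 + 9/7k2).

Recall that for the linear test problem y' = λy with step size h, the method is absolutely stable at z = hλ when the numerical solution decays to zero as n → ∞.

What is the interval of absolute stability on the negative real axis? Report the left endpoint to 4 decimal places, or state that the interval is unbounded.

(-1.0370, 0).

Set f=λy, z=hλ:
  k1=λy_n ⇒ h·k1=z·y_n;  k2=λ(1+3/4z)y_n ⇒ h·k2=z(1+3/4z)y_n
  y_{n+1}/y_n = 1 − 2/7z + 9/7z(1+3/4z) = 1 + z + 27/28z²
  ⇒ R(z) = 1 + z + 27/28z².

Boundary: |R(x)|=1, x<0.
x=-0.6: |R|=0.7471
R=1: x+27/28x²=0 ⇒ x=−28/27=-1.0370; min R=1−1/(4·27/28)=0.7407>−1
Confirm numerically:
  x=-0.998: |R|=0.96243 <1
  x=-0.986: |R|=0.95147 <1
  x=-0.486: |R|=0.74176 <1
  x=-1.623: |R|=1.91705 >1
  x=-1.457: |R|=1.59003 >1
Stable set (-1.0370, 0).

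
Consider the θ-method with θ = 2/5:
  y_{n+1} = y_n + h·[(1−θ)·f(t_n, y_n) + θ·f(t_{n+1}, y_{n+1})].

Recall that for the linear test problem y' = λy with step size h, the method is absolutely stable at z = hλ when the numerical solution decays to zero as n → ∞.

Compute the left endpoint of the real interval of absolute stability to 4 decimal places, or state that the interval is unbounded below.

With y'=λy (z=hλ):
  y_{n+1} = y_n + z·[3/5·y_n + 2/5·y_{n+1}] ⇒ (1 − 2/5z)y_{n+1} = (1 + 3/5z)y_n
  ⇒ R(z) = (1 + 3/5z)/(1 − 2/5z).

Solve |R(x)|<1 on ℝ⁻.
x=-0.36: |R|=0.6853
R=−1: 1+3/5x = −1+2/5x ⇒ -1/5x=2 ⇒ x=2/(-1/5)=-10.0000
Confirm numerically:
  x=-9.791: |R|=0.99150 <1
  x=-9.325: |R|=0.97146 <1
  x=-7.957: |R|=0.90231 <1
  x=-5.429: |R|=0.71175 <1
  x=-10.284: |R|=1.01111 >1
  x=-10.217: |R|=1.00853 >1
  x=-10.133: |R|=1.00526 >1
Interval (-10.0000, 0).

z* = -10.0000.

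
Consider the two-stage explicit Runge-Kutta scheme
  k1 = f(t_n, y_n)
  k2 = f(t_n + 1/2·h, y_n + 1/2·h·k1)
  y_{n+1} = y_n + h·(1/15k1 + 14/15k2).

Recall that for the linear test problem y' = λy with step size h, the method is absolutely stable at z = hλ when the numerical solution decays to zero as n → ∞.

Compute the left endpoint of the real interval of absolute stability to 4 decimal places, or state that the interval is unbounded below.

z* = -2.1429.

Test eqn y'=λy, z=hλ:
  k1=λy_n ⇒ h·k1=z·y_n;  k2=λ(1+1/2z)y_n ⇒ h·k2=z(1+1/2z)y_n
  y_{n+1}/y_n = 1 + 1/15z + 14/15z(1+1/2z) = 1 + z + 7/15z²
  R(z) = 1 + z + 7/15z².

Boundary: |R(x)|=1, x<0.
x=-0.9: |R|=0.4780
R=1: x+7/15x²=0 ⇒ x=−15/7=-2.1429; min R=1−1/(4·7/15)=0.4643>−1
Confirm numerically:
  x=-1.948: |R|=0.82286 <1
  x=-1.911: |R|=0.79323 <1
  x=-1.143: |R|=0.46668 <1
  x=-0.974: |R|=0.46872 <1
  x=-2.563: |R|=1.50252 >1
  x=-2.333: |R|=1.20701 >1
Interval (-2.1429, 0).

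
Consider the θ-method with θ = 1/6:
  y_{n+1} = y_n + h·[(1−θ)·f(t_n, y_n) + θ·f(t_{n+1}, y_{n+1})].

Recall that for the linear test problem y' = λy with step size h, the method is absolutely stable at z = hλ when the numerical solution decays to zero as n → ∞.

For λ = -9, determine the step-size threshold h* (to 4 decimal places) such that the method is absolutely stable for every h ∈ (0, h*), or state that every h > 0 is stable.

Test eqn y'=λy, z=hλ:
  y_{n+1} = y_n + z·[5/6·y_n + 1/6·y_{n+1}] ⇒ (1 − 1/6z)y_{n+1} = (1 + 5/6z)y_n
  so R(z) = (1 + 5/6z)/(1 − 1/6z).

Solve |R(x)|<1 on ℝ⁻.
x=-0.81: |R|=0.2863
R=−1: 1+5/6x = −1+1/6x ⇒ -2/3x=2 ⇒ x=2/(-2/3)=-3.0000
Confirm numerically:
  x=-2.946: |R|=0.97586 <1
  x=-2.866: |R|=0.93954 <1
  x=-2.524: |R|=0.77663 <1
  x=-2.177: |R|=0.59741 <1
  x=-3.532: |R|=1.22325 >1
  x=-3.223: |R|=1.09671 >1
Stable set (-3.0000, 0).

(-3.0000,0); λ=-9 ⇒ h* = (3)/9 = 0.3333.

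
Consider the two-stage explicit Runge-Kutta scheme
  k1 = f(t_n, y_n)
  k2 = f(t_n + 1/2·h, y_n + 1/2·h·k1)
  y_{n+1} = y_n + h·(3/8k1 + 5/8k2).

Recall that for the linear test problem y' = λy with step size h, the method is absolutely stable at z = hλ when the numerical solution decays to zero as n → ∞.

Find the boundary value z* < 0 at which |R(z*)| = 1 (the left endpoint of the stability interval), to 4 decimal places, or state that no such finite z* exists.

On y'=λy, z=hλ:
  k1=λy_n ⇒ h·k1=z·y_n;  k2=λ(1+1/2z)y_n ⇒ h·k2=z(1+1/2z)y_n
  y_{n+1}/y_n = 1 + 3/8z + 5/8z(1+1/2z) = 1 + z + 5/16z²
  so R(z) = 1 + z + 5/16z².

Need |R(x)|<1, x<0.
x=-0.82: |R|=0.3901
R=1: x+5/16x²=0 ⇒ x=−16/5=-3.2000; min R=1−1/(4·5/16)=0.2000>−1
Confirm numerically:
  x=-3.041: |R|=0.84890 <1
  x=-2.630: |R|=0.53153 <1
  x=-1.711: |R|=0.20385 <1
  x=-3.673: |R|=1.54292 >1
  x=-3.362: |R|=1.17020 >1
Stable set (-3.2000, 0).

left endpoint -3.2000.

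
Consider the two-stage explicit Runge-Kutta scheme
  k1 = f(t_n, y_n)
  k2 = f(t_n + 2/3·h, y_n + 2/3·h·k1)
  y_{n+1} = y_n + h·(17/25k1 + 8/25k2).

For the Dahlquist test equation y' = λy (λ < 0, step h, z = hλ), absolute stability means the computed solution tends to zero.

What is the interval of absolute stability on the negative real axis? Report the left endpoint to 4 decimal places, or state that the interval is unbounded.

With y'=λy (z=hλ):
  k1=λy_n ⇒ h·k1=z·y_n;  k2=λ(1+2/3z)y_n ⇒ h·k2=z(1+2/3z)y_n
  y_{n+1}/y_n = 1 + 17/25z + 8/25z(1+2/3z) = 1 + z + 16/75z²
  Hence R(z) = 1 + z + 16/75z².

Solve |R(x)|<1 on ℝ⁻.
x=-0.36: |R|=0.6676
R=1: x+16/75x²=0 ⇒ x=−75/16=-4.6875; min R=1−1/(4·16/75)=-0.1719>−1
Confirm numerically:
  x=-3.702: |R|=0.22169 <1
  x=-2.773: |R|=0.13257 <1
  x=-2.562: |R|=0.16171 <1
  x=-2.422: |R|=0.17057 <1
  x=-4.965: |R|=1.29393 >1
  x=-4.779: |R|=1.09329 >1
Interval (-4.6875, 0).

(-4.6875, 0).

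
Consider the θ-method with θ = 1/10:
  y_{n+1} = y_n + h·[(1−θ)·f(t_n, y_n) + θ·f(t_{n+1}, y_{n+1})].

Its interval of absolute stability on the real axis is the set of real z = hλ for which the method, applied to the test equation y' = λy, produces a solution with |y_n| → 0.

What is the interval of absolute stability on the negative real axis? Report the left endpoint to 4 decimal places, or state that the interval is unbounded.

Test eqn y'=λy, z=hλ:
  y_{n+1} = y_n + z·[9/10·y_n + 1/10·y_{n+1}] ⇒ (1 − 1/10z)y_{n+1} = (1 + 9/10z)y_n
  Hence R(z) = (1 + 9/10z)/(1 − 1/10z).

Need |R(x)|<1, x<0.
x=-0.97: |R|=0.1158
R=−1: 1+9/10x = −1+1/10x ⇒ -4/5x=2 ⇒ x=2/(-4/5)=-2.5000
Confirm numerically:
  x=-2.272: |R|=0.85137 <1
  x=-1.998: |R|=0.66528 <1
  x=-1.559: |R|=0.34873 <1
  x=-1.151: |R|=0.03219 <1
  x=-2.887: |R|=1.24024 >1
  x=-2.861: |R|=1.22455 >1
  x=-2.591: |R|=1.05782 >1
Interval (-2.5000, 0).

(-2.5000, 0).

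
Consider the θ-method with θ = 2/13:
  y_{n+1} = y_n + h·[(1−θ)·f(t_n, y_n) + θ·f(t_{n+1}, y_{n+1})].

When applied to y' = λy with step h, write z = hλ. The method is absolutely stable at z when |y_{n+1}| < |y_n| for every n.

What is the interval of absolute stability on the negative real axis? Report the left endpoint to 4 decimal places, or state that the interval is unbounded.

z∈(-2.8889,0).

On y'=λy, z=hλ:
  y_{n+1} = y_n + z·[11/13·y_n + 2/13·y_{n+1}] ⇒ (1 − 2/13z)y_{n+1} = (1 + 11/13z)y_n
  ⇒ R(z) = (1 + 11/13z)/(1 − 2/13z).

Solve |R(x)|<1 on ℝ⁻.
x=-1.78: |R|=0.3973
R=−1: 1+11/13x = −1+2/13x ⇒ -9/13x=2 ⇒ x=2/(-9/13)=-2.8889
Confirm numerically:
  x=-2.448: |R|=0.77827 <1
  x=-1.796: |R|=0.40718 <1
  x=-1.690: |R|=0.34127 <1
  x=-1.405: |R|=0.15528 <1
  x=-3.463: |R|=1.25931 >1
  x=-3.026: |R|=1.06477 >1
Stable set (-2.8889, 0).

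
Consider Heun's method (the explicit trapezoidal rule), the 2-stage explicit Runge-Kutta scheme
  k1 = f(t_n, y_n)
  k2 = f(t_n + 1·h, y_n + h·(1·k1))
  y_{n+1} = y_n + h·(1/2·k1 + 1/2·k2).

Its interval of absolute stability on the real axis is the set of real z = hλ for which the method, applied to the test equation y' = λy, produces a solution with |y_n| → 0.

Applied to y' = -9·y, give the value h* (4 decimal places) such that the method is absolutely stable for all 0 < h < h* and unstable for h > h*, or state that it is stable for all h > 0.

(-2.0000,0); λ=-9 ⇒ h* = 0.2222.

With y'=λy (z=hλ):
  order 2, 2-stage ⇒ R(z)=1+z+z^2/2
  (e.g. R(-1.26)=0.53380, |R|=0.53380)

Boundary: |R(x)|=1, x<0.
x=-1.26: |R|=0.5338
|R(-1.75)|=0.7812 |R(-1)|=0.5000 |R(-0.87)|=0.5085
Bisect:
  x_lo=-2.4133 |R|=1.4987  x_hi=-0.2308 |R|=0.7959
  mid=-1.32202 |R|=0.55185 →hi
  mid=-1.86764 |R|=0.87640 →hi
  mid=-2.14046 |R|=1.15032 →lo
  mid=-2.00405 |R|=1.00406 →lo
  mid=-1.93585 |R|=0.93791 →hi
  mid=-1.96995 |R|=0.97040 →hi
  mid=-1.98700 |R|=0.98708 →hi
  mid=-1.99553 |R|=0.99554 →hi
  mid=-1.99979 |R|=0.99979 →hi
  ...
  [-2.00005,-1.99992] ⇒ x*=-2.0000
Interval (-2.0000, 0).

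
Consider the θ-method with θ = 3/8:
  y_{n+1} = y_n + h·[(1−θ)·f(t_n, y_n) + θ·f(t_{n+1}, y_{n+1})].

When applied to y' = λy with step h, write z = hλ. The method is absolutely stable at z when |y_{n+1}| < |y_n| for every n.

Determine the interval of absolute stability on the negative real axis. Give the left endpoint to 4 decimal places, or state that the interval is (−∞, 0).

Set f=λy, z=hλ:
  y_{n+1} = y_n + z·[5/8·y_n + 3/8·y_{n+1}] ⇒ (1 − 3/8z)y_{n+1} = (1 + 5/8z)y_n
  Hence R(z) = (1 + 5/8z)/(1 − 3/8z).

Need |R(x)|<1, x<0.
x=-1.07: |R|=0.2364
R=−1: 1+5/8x = −1+3/8x ⇒ -1/4x=2 ⇒ x=2/(-1/4)=-8.0000
Confirm numerically:
  x=-7.223: |R|=0.94762 <1
  x=-7.129: |R|=0.94072 <1
  x=-6.846: |R|=0.91913 <1
  x=-4.019: |R|=0.60303 <1
  x=-8.570: |R|=1.03382 >1
  x=-8.327: |R|=1.01983 >1
  x=-8.273: |R|=1.01664 >1
So |R|<1 on (-8.0000, 0).

z∈(-8.0000,0).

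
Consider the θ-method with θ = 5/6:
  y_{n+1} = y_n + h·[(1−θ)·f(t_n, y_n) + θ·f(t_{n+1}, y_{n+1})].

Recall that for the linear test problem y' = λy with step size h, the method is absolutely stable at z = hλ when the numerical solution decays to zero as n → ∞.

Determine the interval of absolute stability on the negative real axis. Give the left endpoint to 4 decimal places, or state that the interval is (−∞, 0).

With y'=λy (z=hλ):
  y_{n+1} = y_n + z·[1/6·y_n + 5/6·y_{n+1}] ⇒ (1 − 5/6z)y_{n+1} = (1 + 1/6z)y_n
  ⇒ R(z) = (1 + 1/6z)/(1 − 5/6z).

Solve |R(x)|<1 on ℝ⁻.
x=-1.02: |R|=0.4486
x=-2: |R|=0.2500
x=-10: |R|=0.0714
x=-100: |R|=0.1858
θ=5/6≥1/2 ⇒ |1+1/6x|<|1−5/6x| ∀x<0 ⇒ interval (−∞,0).

interval (−∞, 0).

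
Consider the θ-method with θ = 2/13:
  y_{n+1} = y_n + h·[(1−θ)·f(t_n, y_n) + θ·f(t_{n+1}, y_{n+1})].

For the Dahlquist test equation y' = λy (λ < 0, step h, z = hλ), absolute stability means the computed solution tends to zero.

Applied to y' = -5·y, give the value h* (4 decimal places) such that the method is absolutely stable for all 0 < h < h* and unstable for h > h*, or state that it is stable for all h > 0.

(-2.8889,0); λ=-5 ⇒ h* = (26/9)/5 = 0.5778.

On y'=λy, z=hλ:
  y_{n+1} = y_n + z·[11/13·y_n + 2/13·y_{n+1}] ⇒ (1 − 2/13z)y_{n+1} = (1 + 11/13z)y_n
  Hence R(z) = (1 + 11/13z)/(1 − 2/13z).

Boundary: |R(x)|=1, x<0.
x=-1.61: |R|=0.2904
R=−1: 1+11/13x = −1+2/13x ⇒ -9/13x=2 ⇒ x=2/(-9/13)=-2.8889
Confirm numerically:
  x=-2.687: |R|=0.90111 <1
  x=-2.320: |R|=0.70975 <1
  x=-2.022: |R|=0.54224 <1
  x=-1.987: |R|=0.52180 <1
  x=-3.424: |R|=1.24264 >1
  x=-3.348: |R|=1.20979 >1
  x=-3.300: |R|=1.18878 >1
So |R|<1 on (-2.8889, 0).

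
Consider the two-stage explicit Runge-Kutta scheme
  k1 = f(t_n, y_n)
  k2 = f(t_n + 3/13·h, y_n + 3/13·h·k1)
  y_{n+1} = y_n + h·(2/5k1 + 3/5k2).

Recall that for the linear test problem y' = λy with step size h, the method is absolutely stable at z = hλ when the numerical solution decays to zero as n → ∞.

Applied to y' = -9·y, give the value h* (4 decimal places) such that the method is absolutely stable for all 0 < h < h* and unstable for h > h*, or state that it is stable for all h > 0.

Set f=λy, z=hλ:
  k1=λy_n ⇒ h·k1=z·y_n;  k2=λ(1+3/13z)y_n ⇒ h·k2=z(1+3/13z)y_n
  y_{n+1}/y_n = 1 + 2/5z + 3/5z(1+3/13z) = 1 + z + 9/65z²
  Hence R(z) = 1 + z + 9/65z².

Find x<0 with |R(x)|<1.
x=-0.96: |R|=0.1676
R=1: x+9/65x²=0 ⇒ x=−65/9=-7.2222; min R=1−1/(4·9/65)=-0.8056>−1
Confirm numerically:
  x=-6.324: |R|=0.21349 <1
  x=-6.250: |R|=0.15865 <1
  x=-5.594: |R|=0.26115 <1
  x=-7.636: |R|=1.43748 >1
  x=-7.479: |R|=1.26591 >1
  x=-7.368: |R|=1.14872 >1
Stable set (-7.2222, 0).

(-7.2222,0); λ=-9 ⇒ h* = (65/9)/9 = 0.8025.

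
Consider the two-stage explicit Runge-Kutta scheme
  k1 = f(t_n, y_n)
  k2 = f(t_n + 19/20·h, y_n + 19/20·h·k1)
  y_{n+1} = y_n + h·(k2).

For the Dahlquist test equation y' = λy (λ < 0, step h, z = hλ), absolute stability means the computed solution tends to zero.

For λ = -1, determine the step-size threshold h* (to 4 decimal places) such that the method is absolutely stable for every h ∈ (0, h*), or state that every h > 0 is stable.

Test eqn y'=λy, z=hλ:
  k1=λy_n ⇒ h·k1=z·y_n;  k2=λ(1+19/20z)y_n ⇒ h·k2=z(1+19/20z)y_n
  y_{n+1}/y_n = 1 + z(1+19/20z) = 1 + z + 19/20z²
  so R(z) = 1 + z + 19/20z².

Need |R(x)|<1, x<0.
x=-1.67: |R|=1.9795
R=1: x+19/20x²=0 ⇒ x=−20/19=-1.0526; min R=1−1/(4·19/20)=0.7368>−1
Confirm numerically:
  x=-0.761: |R|=0.78916 <1
  x=-0.699: |R|=0.76517 <1
  x=-0.576: |R|=0.73919 <1
  x=-0.540: |R|=0.73702 <1
  x=-1.567: |R|=1.76571 >1
  x=-1.148: |R|=1.10401 >1
  x=-1.099: |R|=1.04841 >1
Stable set (-1.0526, 0).

(-1.0526,0); λ=-1 ⇒ h* = (20/19)/1 = 1.0526.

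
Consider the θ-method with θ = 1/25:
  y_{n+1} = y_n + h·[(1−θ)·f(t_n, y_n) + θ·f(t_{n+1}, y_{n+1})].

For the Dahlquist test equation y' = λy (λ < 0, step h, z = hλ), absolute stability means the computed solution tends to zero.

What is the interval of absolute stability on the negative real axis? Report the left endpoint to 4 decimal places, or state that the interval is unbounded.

(-2.1739, 0).

Set f=λy, z=hλ:
  y_{n+1} = y_n + z·[24/25·y_n + 1/25·y_{n+1}] ⇒ (1 − 1/25z)y_{n+1} = (1 + 24/25z)y_n
  ⇒ R(z) = (1 + 24/25z)/(1 − 1/25z).

Solve |R(x)|<1 on ℝ⁻.
x=-1: |R|=0.0385
R=−1: 1+24/25x = −1+1/25x ⇒ -23/25x=2 ⇒ x=2/(-23/25)=-2.1739
Confirm numerically:
  x=-2.013: |R|=0.86299 <1
  x=-1.320: |R|=0.25380 <1
  x=-1.253: |R|=0.19320 <1
  x=-0.969: |R|=0.06716 <1
  x=-2.511: |R|=1.28181 >1
  x=-2.292: |R|=1.09952 >1
  x=-2.259: |R|=1.07179 >1
Stable set (-2.1739, 0).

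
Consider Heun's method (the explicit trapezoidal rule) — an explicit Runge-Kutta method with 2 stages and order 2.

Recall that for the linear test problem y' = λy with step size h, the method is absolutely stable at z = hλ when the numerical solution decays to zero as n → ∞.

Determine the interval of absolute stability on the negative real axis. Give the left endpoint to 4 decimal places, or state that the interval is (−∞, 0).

(-2.0000, 0).

With y'=λy (z=hλ):
  order 2, 2-stage ⇒ R(z)=1+z+z^2/2
  (e.g. R(-0.46)=0.64580, |R|=0.64580)

Need |R(x)|<1, x<0.
x=-0.46: |R|=0.6458
|R(-2.11)|=1.1160 |R(-1.91)|=0.9140 |R(-0.58)|=0.5882
Bisect:
  x_lo=-2.7354 |R|=2.0059  x_hi=-0.1770 |R|=0.8387
  mid=-1.45621 |R|=0.60406 →hi
  mid=-2.09583 |R|=1.10042 →lo
  mid=-1.77602 |R|=0.80110 →hi
  mid=-1.93592 |R|=0.93797 →hi
  mid=-2.01587 |R|=1.01600 →lo
  mid=-1.97590 |R|=0.97619 →hi
  mid=-1.99589 |R|=0.99589 →hi
  mid=-2.00588 |R|=1.00590 →lo
  mid=-2.00088 |R|=1.00088 →lo
  ...
  [-2.00010,-1.99995] ⇒ x*=-2.0000
Stable set (-2.0000, 0).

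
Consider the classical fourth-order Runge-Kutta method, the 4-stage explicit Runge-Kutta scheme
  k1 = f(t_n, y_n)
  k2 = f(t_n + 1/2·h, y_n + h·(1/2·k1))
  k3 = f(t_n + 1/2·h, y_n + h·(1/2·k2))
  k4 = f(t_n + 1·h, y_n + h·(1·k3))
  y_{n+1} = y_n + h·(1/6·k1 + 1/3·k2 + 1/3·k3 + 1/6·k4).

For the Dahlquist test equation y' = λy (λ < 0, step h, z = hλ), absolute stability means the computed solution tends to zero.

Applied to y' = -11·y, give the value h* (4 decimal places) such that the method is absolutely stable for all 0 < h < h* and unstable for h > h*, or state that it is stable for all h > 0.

(-2.7853,0); λ=-11 ⇒ h* = 0.2532.

Set f=λy, z=hλ:
  order 4, 4-stage ⇒ R(z)=1+z+z^2/2+z^3/6+z^4/24
  (e.g. R(-1.42)=0.28040, |R|=0.28040)

Boundary: |R(x)|=1, x<0.
x=-1.42: |R|=0.2804
|R(-2.87)|=1.1354 |R(-2.86)|=1.1186 |R(-1.04)|=0.3621
Bisect:
  x_lo=-3.6582 |R|=3.3357  x_hi=-0.3810 |R|=0.6833
  mid=-2.01957 |R|=0.34005 →hi
  mid=-2.83888 |R|=1.08384 →lo
  mid=-2.42922 |R|=0.58312 →hi
  mid=-2.63405 |R|=0.79491 →hi
  mid=-2.73646 |R|=0.92884 →hi
  mid=-2.78767 |R|=1.00359 →lo
  mid=-2.76207 |R|=0.96554 →hi
  mid=-2.77487 |R|=0.98440 →hi
  mid=-2.78127 |R|=0.99395 →hi
  mid=-2.78447 |R|=0.99876 →hi
  ...
  [-2.78547,-2.78527] ⇒ x*=-2.7853
So |R|<1 on (-2.7853, 0).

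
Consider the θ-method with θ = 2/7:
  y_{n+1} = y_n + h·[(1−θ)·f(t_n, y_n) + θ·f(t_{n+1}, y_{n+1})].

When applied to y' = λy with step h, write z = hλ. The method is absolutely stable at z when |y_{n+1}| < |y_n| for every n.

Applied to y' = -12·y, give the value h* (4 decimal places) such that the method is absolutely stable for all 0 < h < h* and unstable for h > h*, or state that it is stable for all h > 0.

(-4.6667,0); λ=-12 ⇒ h* = (14/3)/12 = 0.3889.

Test eqn y'=λy, z=hλ:
  y_{n+1} = y_n + z·[5/7·y_n + 2/7·y_{n+1}] ⇒ (1 − 2/7z)y_{n+1} = (1 + 5/7z)y_n
  ⇒ R(z) = (1 + 5/7z)/(1 − 2/7z).

Need |R(x)|<1, x<0.
x=-1.34: |R|=0.0310
R=−1: 1+5/7x = −1+2/7x ⇒ -3/7x=2 ⇒ x=2/(-3/7)=-4.6667
Confirm numerically:
  x=-3.812: |R|=0.82467 <1
  x=-2.357: |R|=0.40849 <1
  x=-2.130: |R|=0.32416 <1
  x=-1.908: |R|=0.23484 <1
  x=-4.884: |R|=1.03888 >1
  x=-4.839: |R|=1.03100 >1
  x=-4.730: |R|=1.01154 >1
So |R|<1 on (-4.6667, 0).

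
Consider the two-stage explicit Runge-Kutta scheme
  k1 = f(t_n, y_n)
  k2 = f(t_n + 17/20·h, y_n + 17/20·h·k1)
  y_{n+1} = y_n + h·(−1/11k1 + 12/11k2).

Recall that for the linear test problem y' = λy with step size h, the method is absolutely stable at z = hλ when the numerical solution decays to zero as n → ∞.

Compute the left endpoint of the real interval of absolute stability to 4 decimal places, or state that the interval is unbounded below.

left endpoint -1.0784.

Set f=λy, z=hλ:
  k1=λy_n ⇒ h·k1=z·y_n;  k2=λ(1+17/20z)y_n ⇒ h·k2=z(1+17/20z)y_n
  y_{n+1}/y_n = 1 − 1/11z + 12/11z(1+17/20z) = 1 + z + 51/55z²
  Hence R(z) = 1 + z + 51/55z².

Boundary: |R(x)|=1, x<0.
x=-1.11: |R|=1.0325
R=1: x+51/55x²=0 ⇒ x=−55/51=-1.0784; min R=1−1/(4·51/55)=0.7304>−1
Confirm numerically:
  x=-0.675: |R|=0.74749 <1
  x=-0.572: |R|=0.73139 <1
  x=-0.568: |R|=0.73116 <1
  x=-1.613: |R|=1.79955 >1
  x=-1.182: |R|=1.11351 >1
  x=-1.105: |R|=1.02722 >1
Interval (-1.0784, 0).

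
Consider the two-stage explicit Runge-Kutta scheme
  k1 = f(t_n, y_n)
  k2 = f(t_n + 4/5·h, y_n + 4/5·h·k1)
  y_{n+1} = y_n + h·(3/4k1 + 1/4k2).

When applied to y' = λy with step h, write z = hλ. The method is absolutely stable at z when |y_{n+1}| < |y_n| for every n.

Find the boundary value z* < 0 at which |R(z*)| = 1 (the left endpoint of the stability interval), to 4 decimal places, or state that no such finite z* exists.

left endpoint -5.0000.

On y'=λy, z=hλ:
  k1=λy_n ⇒ h·k1=z·y_n;  k2=λ(1+4/5z)y_n ⇒ h·k2=z(1+4/5z)y_n
  y_{n+1}/y_n = 1 + 3/4z + 1/4z(1+4/5z) = 1 + z + 1/5z²
  so R(z) = 1 + z + 1/5z².

Find x<0 with |R(x)|<1.
x=-0.47: |R|=0.5742
R=1: x+1/5x²=0 ⇒ x=−5=-5.0000; min R=1−1/(4·1/5)=-0.2500>−1
Confirm numerically:
  x=-4.944: |R|=0.94463 <1
  x=-4.911: |R|=0.91258 <1
  x=-3.676: |R|=0.02660 <1
  x=-2.966: |R|=0.20657 <1
  x=-5.567: |R|=1.63130 >1
  x=-5.098: |R|=1.09992 >1
So |R|<1 on (-5.0000, 0).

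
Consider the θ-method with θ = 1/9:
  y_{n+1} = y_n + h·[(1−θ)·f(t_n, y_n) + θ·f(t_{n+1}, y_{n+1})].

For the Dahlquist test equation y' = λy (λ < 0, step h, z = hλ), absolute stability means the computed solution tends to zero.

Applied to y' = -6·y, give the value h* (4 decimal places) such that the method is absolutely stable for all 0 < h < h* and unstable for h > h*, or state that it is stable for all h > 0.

On y'=λy, z=hλ:
  y_{n+1} = y_n + z·[8/9·y_n + 1/9·y_{n+1}] ⇒ (1 − 1/9z)y_{n+1} = (1 + 8/9z)y_n
  so R(z) = (1 + 8/9z)/(1 − 1/9z).

Boundary: |R(x)|=1, x<0.
x=-0.51: |R|=0.5174
R=−1: 1+8/9x = −1+1/9x ⇒ -7/9x=2 ⇒ x=2/(-7/9)=-2.5714
Confirm numerically:
  x=-2.038: |R|=0.66171 <1
  x=-1.936: |R|=0.59327 <1
  x=-1.791: |R|=0.49374 <1
  x=-2.960: |R|=1.22742 >1
  x=-2.826: |R|=1.15068 >1
  x=-2.811: |R|=1.14199 >1
Stable set (-2.5714, 0).

(-2.5714,0); λ=-6 ⇒ h* = (18/7)/6 = 0.4286.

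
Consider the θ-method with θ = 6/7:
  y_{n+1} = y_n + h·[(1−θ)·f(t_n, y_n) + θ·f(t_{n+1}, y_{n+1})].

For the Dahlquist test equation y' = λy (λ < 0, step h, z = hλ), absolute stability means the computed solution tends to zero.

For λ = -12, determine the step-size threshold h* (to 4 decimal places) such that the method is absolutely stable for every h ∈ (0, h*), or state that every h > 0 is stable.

On y'=λy, z=hλ:
  y_{n+1} = y_n + z·[1/7·y_n + 6/7·y_{n+1}] ⇒ (1 − 6/7z)y_{n+1} = (1 + 1/7z)y_n
  so R(z) = (1 + 1/7z)/(1 − 6/7z).

Boundary: |R(x)|=1, x<0.
x=-1.05: |R|=0.4474
x=-2: |R|=0.2632
x=-10: |R|=0.0448
x=-100: |R|=0.1532
θ=6/7≥1/2 ⇒ |1+1/7x|<|1−6/7x| ∀x<0 ⇒ stable on all of ℝ⁻.

unbounded; (−∞, 0). Any h>0 works for λ=-12.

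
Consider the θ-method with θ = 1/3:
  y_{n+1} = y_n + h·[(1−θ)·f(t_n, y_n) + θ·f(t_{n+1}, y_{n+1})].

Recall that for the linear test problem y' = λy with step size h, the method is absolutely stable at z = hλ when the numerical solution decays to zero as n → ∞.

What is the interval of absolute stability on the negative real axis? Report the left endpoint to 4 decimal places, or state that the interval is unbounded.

z∈(-6.0000,0).

On y'=λy, z=hλ:
  y_{n+1} = y_n + z·[2/3·y_n + 1/3·y_{n+1}] ⇒ (1 − 1/3z)y_{n+1} = (1 + 2/3z)y_n
  Hence R(z) = (1 + 2/3z)/(1 − 1/3z).

Need |R(x)|<1, x<0.
x=-1.18: |R|=0.1531
R=−1: 1+2/3x = −1+1/3x ⇒ -1/3x=2 ⇒ x=2/(-1/3)=-6.0000
Confirm numerically:
  x=-5.272: |R|=0.91199 <1
  x=-5.039: |R|=0.88046 <1
  x=-3.995: |R|=0.71337 <1
  x=-2.465: |R|=0.35316 <1
  x=-6.428: |R|=1.04540 >1
  x=-6.120: |R|=1.01316 >1
Interval (-6.0000, 0).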